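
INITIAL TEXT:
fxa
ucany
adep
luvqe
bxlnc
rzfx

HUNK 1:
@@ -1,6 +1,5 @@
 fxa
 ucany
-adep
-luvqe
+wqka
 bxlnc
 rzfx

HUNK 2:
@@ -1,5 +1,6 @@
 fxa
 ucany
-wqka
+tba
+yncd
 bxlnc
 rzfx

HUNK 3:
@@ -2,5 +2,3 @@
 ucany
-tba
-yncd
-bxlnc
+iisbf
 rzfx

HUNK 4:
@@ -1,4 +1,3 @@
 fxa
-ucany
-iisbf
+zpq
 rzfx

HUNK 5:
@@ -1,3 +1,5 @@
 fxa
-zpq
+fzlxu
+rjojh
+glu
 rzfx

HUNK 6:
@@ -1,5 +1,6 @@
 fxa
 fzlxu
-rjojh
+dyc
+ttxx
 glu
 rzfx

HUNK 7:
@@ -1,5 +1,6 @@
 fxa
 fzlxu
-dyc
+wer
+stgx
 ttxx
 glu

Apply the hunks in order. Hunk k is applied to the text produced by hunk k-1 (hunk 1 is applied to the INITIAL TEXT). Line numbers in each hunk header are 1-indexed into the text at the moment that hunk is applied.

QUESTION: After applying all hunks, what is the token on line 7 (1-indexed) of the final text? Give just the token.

Answer: rzfx

Derivation:
Hunk 1: at line 1 remove [adep,luvqe] add [wqka] -> 5 lines: fxa ucany wqka bxlnc rzfx
Hunk 2: at line 1 remove [wqka] add [tba,yncd] -> 6 lines: fxa ucany tba yncd bxlnc rzfx
Hunk 3: at line 2 remove [tba,yncd,bxlnc] add [iisbf] -> 4 lines: fxa ucany iisbf rzfx
Hunk 4: at line 1 remove [ucany,iisbf] add [zpq] -> 3 lines: fxa zpq rzfx
Hunk 5: at line 1 remove [zpq] add [fzlxu,rjojh,glu] -> 5 lines: fxa fzlxu rjojh glu rzfx
Hunk 6: at line 1 remove [rjojh] add [dyc,ttxx] -> 6 lines: fxa fzlxu dyc ttxx glu rzfx
Hunk 7: at line 1 remove [dyc] add [wer,stgx] -> 7 lines: fxa fzlxu wer stgx ttxx glu rzfx
Final line 7: rzfx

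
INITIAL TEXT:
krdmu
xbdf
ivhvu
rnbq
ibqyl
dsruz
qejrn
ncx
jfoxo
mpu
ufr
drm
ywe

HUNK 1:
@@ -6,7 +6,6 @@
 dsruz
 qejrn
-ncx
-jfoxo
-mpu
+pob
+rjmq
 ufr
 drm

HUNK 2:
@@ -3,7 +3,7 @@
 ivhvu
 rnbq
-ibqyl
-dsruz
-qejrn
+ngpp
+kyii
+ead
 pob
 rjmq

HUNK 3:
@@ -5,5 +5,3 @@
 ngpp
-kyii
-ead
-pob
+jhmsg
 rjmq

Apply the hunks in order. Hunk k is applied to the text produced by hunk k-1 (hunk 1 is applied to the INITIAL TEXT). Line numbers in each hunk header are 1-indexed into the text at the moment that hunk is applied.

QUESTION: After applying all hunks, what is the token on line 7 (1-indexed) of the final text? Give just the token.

Answer: rjmq

Derivation:
Hunk 1: at line 6 remove [ncx,jfoxo,mpu] add [pob,rjmq] -> 12 lines: krdmu xbdf ivhvu rnbq ibqyl dsruz qejrn pob rjmq ufr drm ywe
Hunk 2: at line 3 remove [ibqyl,dsruz,qejrn] add [ngpp,kyii,ead] -> 12 lines: krdmu xbdf ivhvu rnbq ngpp kyii ead pob rjmq ufr drm ywe
Hunk 3: at line 5 remove [kyii,ead,pob] add [jhmsg] -> 10 lines: krdmu xbdf ivhvu rnbq ngpp jhmsg rjmq ufr drm ywe
Final line 7: rjmq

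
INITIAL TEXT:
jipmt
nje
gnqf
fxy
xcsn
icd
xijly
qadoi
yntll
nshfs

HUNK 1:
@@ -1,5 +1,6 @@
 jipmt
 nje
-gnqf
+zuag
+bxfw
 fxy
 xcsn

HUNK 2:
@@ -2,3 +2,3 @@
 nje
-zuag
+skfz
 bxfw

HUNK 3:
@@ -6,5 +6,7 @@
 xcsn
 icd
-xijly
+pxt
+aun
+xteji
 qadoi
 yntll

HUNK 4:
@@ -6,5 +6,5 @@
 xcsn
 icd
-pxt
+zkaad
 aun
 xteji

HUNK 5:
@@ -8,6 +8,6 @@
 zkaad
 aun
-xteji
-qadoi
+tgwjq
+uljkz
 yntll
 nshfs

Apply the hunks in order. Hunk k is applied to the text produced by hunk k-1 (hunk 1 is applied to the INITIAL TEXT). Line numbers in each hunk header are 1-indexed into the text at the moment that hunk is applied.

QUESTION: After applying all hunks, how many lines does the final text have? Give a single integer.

Hunk 1: at line 1 remove [gnqf] add [zuag,bxfw] -> 11 lines: jipmt nje zuag bxfw fxy xcsn icd xijly qadoi yntll nshfs
Hunk 2: at line 2 remove [zuag] add [skfz] -> 11 lines: jipmt nje skfz bxfw fxy xcsn icd xijly qadoi yntll nshfs
Hunk 3: at line 6 remove [xijly] add [pxt,aun,xteji] -> 13 lines: jipmt nje skfz bxfw fxy xcsn icd pxt aun xteji qadoi yntll nshfs
Hunk 4: at line 6 remove [pxt] add [zkaad] -> 13 lines: jipmt nje skfz bxfw fxy xcsn icd zkaad aun xteji qadoi yntll nshfs
Hunk 5: at line 8 remove [xteji,qadoi] add [tgwjq,uljkz] -> 13 lines: jipmt nje skfz bxfw fxy xcsn icd zkaad aun tgwjq uljkz yntll nshfs
Final line count: 13

Answer: 13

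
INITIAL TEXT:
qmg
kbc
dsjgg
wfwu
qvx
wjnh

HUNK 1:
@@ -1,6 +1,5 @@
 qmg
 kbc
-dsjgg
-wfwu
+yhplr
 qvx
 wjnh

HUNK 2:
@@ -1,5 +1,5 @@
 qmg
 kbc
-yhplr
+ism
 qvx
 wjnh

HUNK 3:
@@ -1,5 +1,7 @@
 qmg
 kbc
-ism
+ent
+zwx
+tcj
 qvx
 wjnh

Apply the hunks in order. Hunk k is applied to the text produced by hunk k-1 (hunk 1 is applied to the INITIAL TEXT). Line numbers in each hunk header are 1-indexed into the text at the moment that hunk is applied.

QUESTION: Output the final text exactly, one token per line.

Answer: qmg
kbc
ent
zwx
tcj
qvx
wjnh

Derivation:
Hunk 1: at line 1 remove [dsjgg,wfwu] add [yhplr] -> 5 lines: qmg kbc yhplr qvx wjnh
Hunk 2: at line 1 remove [yhplr] add [ism] -> 5 lines: qmg kbc ism qvx wjnh
Hunk 3: at line 1 remove [ism] add [ent,zwx,tcj] -> 7 lines: qmg kbc ent zwx tcj qvx wjnh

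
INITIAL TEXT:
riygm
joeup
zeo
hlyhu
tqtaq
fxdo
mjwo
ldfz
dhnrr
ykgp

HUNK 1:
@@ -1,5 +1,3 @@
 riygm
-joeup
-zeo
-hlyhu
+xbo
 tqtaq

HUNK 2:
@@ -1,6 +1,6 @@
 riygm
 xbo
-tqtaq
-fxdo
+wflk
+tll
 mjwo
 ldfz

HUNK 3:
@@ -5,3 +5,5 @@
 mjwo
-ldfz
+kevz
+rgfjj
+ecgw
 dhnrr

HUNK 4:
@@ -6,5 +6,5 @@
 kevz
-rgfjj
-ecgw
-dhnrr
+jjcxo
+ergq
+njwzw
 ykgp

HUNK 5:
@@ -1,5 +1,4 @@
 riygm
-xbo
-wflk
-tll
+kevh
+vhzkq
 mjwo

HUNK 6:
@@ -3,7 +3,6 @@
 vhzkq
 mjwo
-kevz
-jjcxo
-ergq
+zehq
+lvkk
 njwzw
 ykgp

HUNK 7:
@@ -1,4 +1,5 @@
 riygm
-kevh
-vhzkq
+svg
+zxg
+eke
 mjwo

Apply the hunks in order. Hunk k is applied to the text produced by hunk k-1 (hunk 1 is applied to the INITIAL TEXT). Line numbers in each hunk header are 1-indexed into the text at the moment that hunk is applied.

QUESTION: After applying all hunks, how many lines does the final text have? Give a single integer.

Answer: 9

Derivation:
Hunk 1: at line 1 remove [joeup,zeo,hlyhu] add [xbo] -> 8 lines: riygm xbo tqtaq fxdo mjwo ldfz dhnrr ykgp
Hunk 2: at line 1 remove [tqtaq,fxdo] add [wflk,tll] -> 8 lines: riygm xbo wflk tll mjwo ldfz dhnrr ykgp
Hunk 3: at line 5 remove [ldfz] add [kevz,rgfjj,ecgw] -> 10 lines: riygm xbo wflk tll mjwo kevz rgfjj ecgw dhnrr ykgp
Hunk 4: at line 6 remove [rgfjj,ecgw,dhnrr] add [jjcxo,ergq,njwzw] -> 10 lines: riygm xbo wflk tll mjwo kevz jjcxo ergq njwzw ykgp
Hunk 5: at line 1 remove [xbo,wflk,tll] add [kevh,vhzkq] -> 9 lines: riygm kevh vhzkq mjwo kevz jjcxo ergq njwzw ykgp
Hunk 6: at line 3 remove [kevz,jjcxo,ergq] add [zehq,lvkk] -> 8 lines: riygm kevh vhzkq mjwo zehq lvkk njwzw ykgp
Hunk 7: at line 1 remove [kevh,vhzkq] add [svg,zxg,eke] -> 9 lines: riygm svg zxg eke mjwo zehq lvkk njwzw ykgp
Final line count: 9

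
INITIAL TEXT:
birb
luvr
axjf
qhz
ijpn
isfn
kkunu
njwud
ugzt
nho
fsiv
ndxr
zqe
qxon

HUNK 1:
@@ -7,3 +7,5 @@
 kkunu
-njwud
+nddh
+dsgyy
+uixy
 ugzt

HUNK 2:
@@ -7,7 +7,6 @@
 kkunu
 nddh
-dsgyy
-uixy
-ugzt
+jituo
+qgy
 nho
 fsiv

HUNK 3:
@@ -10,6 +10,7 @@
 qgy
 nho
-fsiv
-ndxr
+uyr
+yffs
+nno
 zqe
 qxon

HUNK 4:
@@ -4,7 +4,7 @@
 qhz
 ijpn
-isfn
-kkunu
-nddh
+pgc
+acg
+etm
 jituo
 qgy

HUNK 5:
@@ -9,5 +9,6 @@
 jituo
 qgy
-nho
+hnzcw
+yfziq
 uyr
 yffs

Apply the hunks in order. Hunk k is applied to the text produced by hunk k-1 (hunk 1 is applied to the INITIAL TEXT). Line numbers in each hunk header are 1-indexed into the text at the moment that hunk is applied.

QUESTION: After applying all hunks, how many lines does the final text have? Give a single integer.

Hunk 1: at line 7 remove [njwud] add [nddh,dsgyy,uixy] -> 16 lines: birb luvr axjf qhz ijpn isfn kkunu nddh dsgyy uixy ugzt nho fsiv ndxr zqe qxon
Hunk 2: at line 7 remove [dsgyy,uixy,ugzt] add [jituo,qgy] -> 15 lines: birb luvr axjf qhz ijpn isfn kkunu nddh jituo qgy nho fsiv ndxr zqe qxon
Hunk 3: at line 10 remove [fsiv,ndxr] add [uyr,yffs,nno] -> 16 lines: birb luvr axjf qhz ijpn isfn kkunu nddh jituo qgy nho uyr yffs nno zqe qxon
Hunk 4: at line 4 remove [isfn,kkunu,nddh] add [pgc,acg,etm] -> 16 lines: birb luvr axjf qhz ijpn pgc acg etm jituo qgy nho uyr yffs nno zqe qxon
Hunk 5: at line 9 remove [nho] add [hnzcw,yfziq] -> 17 lines: birb luvr axjf qhz ijpn pgc acg etm jituo qgy hnzcw yfziq uyr yffs nno zqe qxon
Final line count: 17

Answer: 17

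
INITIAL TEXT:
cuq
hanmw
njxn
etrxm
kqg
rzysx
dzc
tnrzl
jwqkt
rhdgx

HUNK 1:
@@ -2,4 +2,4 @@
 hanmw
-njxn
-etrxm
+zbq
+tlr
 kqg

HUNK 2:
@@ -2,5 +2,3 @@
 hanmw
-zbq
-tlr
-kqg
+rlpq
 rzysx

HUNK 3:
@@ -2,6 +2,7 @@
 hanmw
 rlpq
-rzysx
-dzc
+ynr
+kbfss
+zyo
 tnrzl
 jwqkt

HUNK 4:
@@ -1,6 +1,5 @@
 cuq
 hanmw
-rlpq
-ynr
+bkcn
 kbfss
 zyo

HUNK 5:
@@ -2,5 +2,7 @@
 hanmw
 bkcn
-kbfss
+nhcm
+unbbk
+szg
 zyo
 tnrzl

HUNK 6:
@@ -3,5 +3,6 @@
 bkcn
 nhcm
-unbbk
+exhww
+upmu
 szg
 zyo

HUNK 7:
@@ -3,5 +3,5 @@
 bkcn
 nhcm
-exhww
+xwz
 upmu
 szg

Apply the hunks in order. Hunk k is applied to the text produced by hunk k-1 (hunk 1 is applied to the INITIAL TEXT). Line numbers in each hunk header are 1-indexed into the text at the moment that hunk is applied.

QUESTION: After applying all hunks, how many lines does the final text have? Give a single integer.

Hunk 1: at line 2 remove [njxn,etrxm] add [zbq,tlr] -> 10 lines: cuq hanmw zbq tlr kqg rzysx dzc tnrzl jwqkt rhdgx
Hunk 2: at line 2 remove [zbq,tlr,kqg] add [rlpq] -> 8 lines: cuq hanmw rlpq rzysx dzc tnrzl jwqkt rhdgx
Hunk 3: at line 2 remove [rzysx,dzc] add [ynr,kbfss,zyo] -> 9 lines: cuq hanmw rlpq ynr kbfss zyo tnrzl jwqkt rhdgx
Hunk 4: at line 1 remove [rlpq,ynr] add [bkcn] -> 8 lines: cuq hanmw bkcn kbfss zyo tnrzl jwqkt rhdgx
Hunk 5: at line 2 remove [kbfss] add [nhcm,unbbk,szg] -> 10 lines: cuq hanmw bkcn nhcm unbbk szg zyo tnrzl jwqkt rhdgx
Hunk 6: at line 3 remove [unbbk] add [exhww,upmu] -> 11 lines: cuq hanmw bkcn nhcm exhww upmu szg zyo tnrzl jwqkt rhdgx
Hunk 7: at line 3 remove [exhww] add [xwz] -> 11 lines: cuq hanmw bkcn nhcm xwz upmu szg zyo tnrzl jwqkt rhdgx
Final line count: 11

Answer: 11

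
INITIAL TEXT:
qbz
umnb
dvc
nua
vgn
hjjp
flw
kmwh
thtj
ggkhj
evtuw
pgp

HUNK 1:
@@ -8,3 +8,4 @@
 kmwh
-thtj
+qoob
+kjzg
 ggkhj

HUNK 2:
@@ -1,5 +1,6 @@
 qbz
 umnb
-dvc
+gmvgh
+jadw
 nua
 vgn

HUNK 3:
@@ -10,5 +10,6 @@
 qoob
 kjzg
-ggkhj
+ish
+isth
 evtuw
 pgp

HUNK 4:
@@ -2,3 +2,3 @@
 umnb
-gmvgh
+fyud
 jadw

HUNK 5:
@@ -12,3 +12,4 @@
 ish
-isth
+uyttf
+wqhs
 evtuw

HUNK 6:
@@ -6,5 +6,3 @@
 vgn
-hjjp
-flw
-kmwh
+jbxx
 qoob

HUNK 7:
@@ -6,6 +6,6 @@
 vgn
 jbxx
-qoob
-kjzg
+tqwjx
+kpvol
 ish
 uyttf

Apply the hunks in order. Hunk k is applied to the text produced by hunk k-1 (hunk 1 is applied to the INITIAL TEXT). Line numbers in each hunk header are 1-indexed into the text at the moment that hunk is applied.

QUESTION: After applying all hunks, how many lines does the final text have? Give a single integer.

Hunk 1: at line 8 remove [thtj] add [qoob,kjzg] -> 13 lines: qbz umnb dvc nua vgn hjjp flw kmwh qoob kjzg ggkhj evtuw pgp
Hunk 2: at line 1 remove [dvc] add [gmvgh,jadw] -> 14 lines: qbz umnb gmvgh jadw nua vgn hjjp flw kmwh qoob kjzg ggkhj evtuw pgp
Hunk 3: at line 10 remove [ggkhj] add [ish,isth] -> 15 lines: qbz umnb gmvgh jadw nua vgn hjjp flw kmwh qoob kjzg ish isth evtuw pgp
Hunk 4: at line 2 remove [gmvgh] add [fyud] -> 15 lines: qbz umnb fyud jadw nua vgn hjjp flw kmwh qoob kjzg ish isth evtuw pgp
Hunk 5: at line 12 remove [isth] add [uyttf,wqhs] -> 16 lines: qbz umnb fyud jadw nua vgn hjjp flw kmwh qoob kjzg ish uyttf wqhs evtuw pgp
Hunk 6: at line 6 remove [hjjp,flw,kmwh] add [jbxx] -> 14 lines: qbz umnb fyud jadw nua vgn jbxx qoob kjzg ish uyttf wqhs evtuw pgp
Hunk 7: at line 6 remove [qoob,kjzg] add [tqwjx,kpvol] -> 14 lines: qbz umnb fyud jadw nua vgn jbxx tqwjx kpvol ish uyttf wqhs evtuw pgp
Final line count: 14

Answer: 14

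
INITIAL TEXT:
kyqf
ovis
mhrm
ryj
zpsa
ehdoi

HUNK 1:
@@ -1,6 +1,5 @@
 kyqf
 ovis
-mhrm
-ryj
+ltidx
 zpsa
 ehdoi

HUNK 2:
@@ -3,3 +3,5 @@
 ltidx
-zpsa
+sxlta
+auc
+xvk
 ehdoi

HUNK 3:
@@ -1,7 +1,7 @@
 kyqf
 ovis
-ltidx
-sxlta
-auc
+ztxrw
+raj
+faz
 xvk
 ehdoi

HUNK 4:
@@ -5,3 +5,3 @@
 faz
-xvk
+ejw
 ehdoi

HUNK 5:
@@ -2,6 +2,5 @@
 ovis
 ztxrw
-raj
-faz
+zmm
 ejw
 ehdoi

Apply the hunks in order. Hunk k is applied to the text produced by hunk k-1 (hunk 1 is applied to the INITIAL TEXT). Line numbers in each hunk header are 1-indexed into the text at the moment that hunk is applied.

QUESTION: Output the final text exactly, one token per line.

Answer: kyqf
ovis
ztxrw
zmm
ejw
ehdoi

Derivation:
Hunk 1: at line 1 remove [mhrm,ryj] add [ltidx] -> 5 lines: kyqf ovis ltidx zpsa ehdoi
Hunk 2: at line 3 remove [zpsa] add [sxlta,auc,xvk] -> 7 lines: kyqf ovis ltidx sxlta auc xvk ehdoi
Hunk 3: at line 1 remove [ltidx,sxlta,auc] add [ztxrw,raj,faz] -> 7 lines: kyqf ovis ztxrw raj faz xvk ehdoi
Hunk 4: at line 5 remove [xvk] add [ejw] -> 7 lines: kyqf ovis ztxrw raj faz ejw ehdoi
Hunk 5: at line 2 remove [raj,faz] add [zmm] -> 6 lines: kyqf ovis ztxrw zmm ejw ehdoi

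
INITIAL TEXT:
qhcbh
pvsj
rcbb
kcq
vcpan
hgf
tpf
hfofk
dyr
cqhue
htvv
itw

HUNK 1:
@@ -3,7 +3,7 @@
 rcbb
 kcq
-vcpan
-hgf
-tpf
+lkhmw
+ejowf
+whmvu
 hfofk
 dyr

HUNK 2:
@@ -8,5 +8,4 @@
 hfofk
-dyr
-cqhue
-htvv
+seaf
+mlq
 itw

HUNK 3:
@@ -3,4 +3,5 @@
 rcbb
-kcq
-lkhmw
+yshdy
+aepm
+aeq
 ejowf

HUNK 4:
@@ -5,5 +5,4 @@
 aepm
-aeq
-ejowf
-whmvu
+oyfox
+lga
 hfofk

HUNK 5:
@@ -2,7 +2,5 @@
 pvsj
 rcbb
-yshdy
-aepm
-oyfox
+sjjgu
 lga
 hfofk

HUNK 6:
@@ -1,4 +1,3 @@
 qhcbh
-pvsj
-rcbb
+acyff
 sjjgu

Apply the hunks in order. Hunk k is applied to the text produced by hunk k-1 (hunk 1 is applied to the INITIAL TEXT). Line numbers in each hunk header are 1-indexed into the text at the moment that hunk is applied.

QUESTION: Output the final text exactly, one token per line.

Hunk 1: at line 3 remove [vcpan,hgf,tpf] add [lkhmw,ejowf,whmvu] -> 12 lines: qhcbh pvsj rcbb kcq lkhmw ejowf whmvu hfofk dyr cqhue htvv itw
Hunk 2: at line 8 remove [dyr,cqhue,htvv] add [seaf,mlq] -> 11 lines: qhcbh pvsj rcbb kcq lkhmw ejowf whmvu hfofk seaf mlq itw
Hunk 3: at line 3 remove [kcq,lkhmw] add [yshdy,aepm,aeq] -> 12 lines: qhcbh pvsj rcbb yshdy aepm aeq ejowf whmvu hfofk seaf mlq itw
Hunk 4: at line 5 remove [aeq,ejowf,whmvu] add [oyfox,lga] -> 11 lines: qhcbh pvsj rcbb yshdy aepm oyfox lga hfofk seaf mlq itw
Hunk 5: at line 2 remove [yshdy,aepm,oyfox] add [sjjgu] -> 9 lines: qhcbh pvsj rcbb sjjgu lga hfofk seaf mlq itw
Hunk 6: at line 1 remove [pvsj,rcbb] add [acyff] -> 8 lines: qhcbh acyff sjjgu lga hfofk seaf mlq itw

Answer: qhcbh
acyff
sjjgu
lga
hfofk
seaf
mlq
itw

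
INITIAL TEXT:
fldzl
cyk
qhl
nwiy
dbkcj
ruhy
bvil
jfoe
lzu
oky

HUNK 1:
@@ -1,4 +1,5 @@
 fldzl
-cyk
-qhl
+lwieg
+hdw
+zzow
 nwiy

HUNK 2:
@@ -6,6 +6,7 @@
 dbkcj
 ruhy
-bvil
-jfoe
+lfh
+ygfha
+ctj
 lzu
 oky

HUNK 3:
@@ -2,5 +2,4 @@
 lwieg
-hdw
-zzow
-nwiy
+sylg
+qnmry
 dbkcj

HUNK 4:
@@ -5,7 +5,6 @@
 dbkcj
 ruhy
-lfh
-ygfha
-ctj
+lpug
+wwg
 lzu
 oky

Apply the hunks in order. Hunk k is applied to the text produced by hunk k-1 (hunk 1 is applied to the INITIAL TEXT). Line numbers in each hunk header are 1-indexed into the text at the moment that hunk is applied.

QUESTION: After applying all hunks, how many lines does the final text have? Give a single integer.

Hunk 1: at line 1 remove [cyk,qhl] add [lwieg,hdw,zzow] -> 11 lines: fldzl lwieg hdw zzow nwiy dbkcj ruhy bvil jfoe lzu oky
Hunk 2: at line 6 remove [bvil,jfoe] add [lfh,ygfha,ctj] -> 12 lines: fldzl lwieg hdw zzow nwiy dbkcj ruhy lfh ygfha ctj lzu oky
Hunk 3: at line 2 remove [hdw,zzow,nwiy] add [sylg,qnmry] -> 11 lines: fldzl lwieg sylg qnmry dbkcj ruhy lfh ygfha ctj lzu oky
Hunk 4: at line 5 remove [lfh,ygfha,ctj] add [lpug,wwg] -> 10 lines: fldzl lwieg sylg qnmry dbkcj ruhy lpug wwg lzu oky
Final line count: 10

Answer: 10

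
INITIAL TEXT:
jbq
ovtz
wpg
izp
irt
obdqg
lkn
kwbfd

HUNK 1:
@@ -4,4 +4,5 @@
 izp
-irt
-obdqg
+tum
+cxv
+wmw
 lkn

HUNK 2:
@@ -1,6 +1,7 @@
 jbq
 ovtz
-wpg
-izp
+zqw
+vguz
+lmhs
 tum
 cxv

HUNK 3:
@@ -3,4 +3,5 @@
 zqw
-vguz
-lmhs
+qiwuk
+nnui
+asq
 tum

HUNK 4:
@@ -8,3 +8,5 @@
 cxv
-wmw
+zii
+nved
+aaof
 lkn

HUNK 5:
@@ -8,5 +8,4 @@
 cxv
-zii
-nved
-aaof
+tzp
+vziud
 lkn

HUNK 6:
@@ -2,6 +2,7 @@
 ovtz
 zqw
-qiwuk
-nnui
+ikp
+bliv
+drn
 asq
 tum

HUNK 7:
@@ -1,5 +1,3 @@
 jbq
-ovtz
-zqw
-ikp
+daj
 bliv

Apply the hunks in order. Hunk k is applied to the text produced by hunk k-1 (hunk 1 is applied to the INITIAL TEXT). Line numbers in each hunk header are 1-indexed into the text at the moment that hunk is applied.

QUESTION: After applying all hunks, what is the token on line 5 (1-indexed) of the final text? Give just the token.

Answer: asq

Derivation:
Hunk 1: at line 4 remove [irt,obdqg] add [tum,cxv,wmw] -> 9 lines: jbq ovtz wpg izp tum cxv wmw lkn kwbfd
Hunk 2: at line 1 remove [wpg,izp] add [zqw,vguz,lmhs] -> 10 lines: jbq ovtz zqw vguz lmhs tum cxv wmw lkn kwbfd
Hunk 3: at line 3 remove [vguz,lmhs] add [qiwuk,nnui,asq] -> 11 lines: jbq ovtz zqw qiwuk nnui asq tum cxv wmw lkn kwbfd
Hunk 4: at line 8 remove [wmw] add [zii,nved,aaof] -> 13 lines: jbq ovtz zqw qiwuk nnui asq tum cxv zii nved aaof lkn kwbfd
Hunk 5: at line 8 remove [zii,nved,aaof] add [tzp,vziud] -> 12 lines: jbq ovtz zqw qiwuk nnui asq tum cxv tzp vziud lkn kwbfd
Hunk 6: at line 2 remove [qiwuk,nnui] add [ikp,bliv,drn] -> 13 lines: jbq ovtz zqw ikp bliv drn asq tum cxv tzp vziud lkn kwbfd
Hunk 7: at line 1 remove [ovtz,zqw,ikp] add [daj] -> 11 lines: jbq daj bliv drn asq tum cxv tzp vziud lkn kwbfd
Final line 5: asq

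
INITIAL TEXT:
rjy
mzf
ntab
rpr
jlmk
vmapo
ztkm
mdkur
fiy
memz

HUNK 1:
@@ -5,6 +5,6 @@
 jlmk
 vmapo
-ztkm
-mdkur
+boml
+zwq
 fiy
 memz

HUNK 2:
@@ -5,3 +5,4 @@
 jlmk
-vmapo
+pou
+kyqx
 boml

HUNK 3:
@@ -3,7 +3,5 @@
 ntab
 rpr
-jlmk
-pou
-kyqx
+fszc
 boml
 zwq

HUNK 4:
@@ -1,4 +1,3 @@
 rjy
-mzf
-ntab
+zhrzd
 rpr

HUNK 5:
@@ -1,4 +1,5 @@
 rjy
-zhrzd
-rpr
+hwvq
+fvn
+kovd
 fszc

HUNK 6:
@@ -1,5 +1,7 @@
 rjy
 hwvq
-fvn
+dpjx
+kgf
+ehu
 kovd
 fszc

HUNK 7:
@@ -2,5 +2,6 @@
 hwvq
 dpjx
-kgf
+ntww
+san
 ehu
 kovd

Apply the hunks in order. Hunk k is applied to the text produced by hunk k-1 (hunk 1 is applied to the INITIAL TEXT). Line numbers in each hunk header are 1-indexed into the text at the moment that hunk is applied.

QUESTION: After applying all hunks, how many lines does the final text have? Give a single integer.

Answer: 12

Derivation:
Hunk 1: at line 5 remove [ztkm,mdkur] add [boml,zwq] -> 10 lines: rjy mzf ntab rpr jlmk vmapo boml zwq fiy memz
Hunk 2: at line 5 remove [vmapo] add [pou,kyqx] -> 11 lines: rjy mzf ntab rpr jlmk pou kyqx boml zwq fiy memz
Hunk 3: at line 3 remove [jlmk,pou,kyqx] add [fszc] -> 9 lines: rjy mzf ntab rpr fszc boml zwq fiy memz
Hunk 4: at line 1 remove [mzf,ntab] add [zhrzd] -> 8 lines: rjy zhrzd rpr fszc boml zwq fiy memz
Hunk 5: at line 1 remove [zhrzd,rpr] add [hwvq,fvn,kovd] -> 9 lines: rjy hwvq fvn kovd fszc boml zwq fiy memz
Hunk 6: at line 1 remove [fvn] add [dpjx,kgf,ehu] -> 11 lines: rjy hwvq dpjx kgf ehu kovd fszc boml zwq fiy memz
Hunk 7: at line 2 remove [kgf] add [ntww,san] -> 12 lines: rjy hwvq dpjx ntww san ehu kovd fszc boml zwq fiy memz
Final line count: 12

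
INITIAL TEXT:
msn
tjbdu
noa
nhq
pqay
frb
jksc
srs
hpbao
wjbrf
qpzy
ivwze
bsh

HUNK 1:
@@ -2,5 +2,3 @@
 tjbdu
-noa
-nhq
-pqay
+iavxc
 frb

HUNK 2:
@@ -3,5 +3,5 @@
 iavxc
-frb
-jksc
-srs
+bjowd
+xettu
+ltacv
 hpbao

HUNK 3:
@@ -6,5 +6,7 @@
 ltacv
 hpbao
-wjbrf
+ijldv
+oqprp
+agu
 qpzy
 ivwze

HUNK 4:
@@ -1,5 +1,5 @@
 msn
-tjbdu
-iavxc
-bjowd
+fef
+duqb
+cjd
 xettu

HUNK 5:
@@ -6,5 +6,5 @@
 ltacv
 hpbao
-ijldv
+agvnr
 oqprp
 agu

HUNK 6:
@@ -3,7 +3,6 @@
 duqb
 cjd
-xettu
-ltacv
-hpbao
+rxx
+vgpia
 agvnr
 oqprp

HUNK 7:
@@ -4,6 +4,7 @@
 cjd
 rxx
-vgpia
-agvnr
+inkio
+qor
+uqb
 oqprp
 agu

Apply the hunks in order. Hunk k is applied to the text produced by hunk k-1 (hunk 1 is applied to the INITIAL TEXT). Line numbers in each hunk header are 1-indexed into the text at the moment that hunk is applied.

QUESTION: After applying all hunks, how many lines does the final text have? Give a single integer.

Answer: 13

Derivation:
Hunk 1: at line 2 remove [noa,nhq,pqay] add [iavxc] -> 11 lines: msn tjbdu iavxc frb jksc srs hpbao wjbrf qpzy ivwze bsh
Hunk 2: at line 3 remove [frb,jksc,srs] add [bjowd,xettu,ltacv] -> 11 lines: msn tjbdu iavxc bjowd xettu ltacv hpbao wjbrf qpzy ivwze bsh
Hunk 3: at line 6 remove [wjbrf] add [ijldv,oqprp,agu] -> 13 lines: msn tjbdu iavxc bjowd xettu ltacv hpbao ijldv oqprp agu qpzy ivwze bsh
Hunk 4: at line 1 remove [tjbdu,iavxc,bjowd] add [fef,duqb,cjd] -> 13 lines: msn fef duqb cjd xettu ltacv hpbao ijldv oqprp agu qpzy ivwze bsh
Hunk 5: at line 6 remove [ijldv] add [agvnr] -> 13 lines: msn fef duqb cjd xettu ltacv hpbao agvnr oqprp agu qpzy ivwze bsh
Hunk 6: at line 3 remove [xettu,ltacv,hpbao] add [rxx,vgpia] -> 12 lines: msn fef duqb cjd rxx vgpia agvnr oqprp agu qpzy ivwze bsh
Hunk 7: at line 4 remove [vgpia,agvnr] add [inkio,qor,uqb] -> 13 lines: msn fef duqb cjd rxx inkio qor uqb oqprp agu qpzy ivwze bsh
Final line count: 13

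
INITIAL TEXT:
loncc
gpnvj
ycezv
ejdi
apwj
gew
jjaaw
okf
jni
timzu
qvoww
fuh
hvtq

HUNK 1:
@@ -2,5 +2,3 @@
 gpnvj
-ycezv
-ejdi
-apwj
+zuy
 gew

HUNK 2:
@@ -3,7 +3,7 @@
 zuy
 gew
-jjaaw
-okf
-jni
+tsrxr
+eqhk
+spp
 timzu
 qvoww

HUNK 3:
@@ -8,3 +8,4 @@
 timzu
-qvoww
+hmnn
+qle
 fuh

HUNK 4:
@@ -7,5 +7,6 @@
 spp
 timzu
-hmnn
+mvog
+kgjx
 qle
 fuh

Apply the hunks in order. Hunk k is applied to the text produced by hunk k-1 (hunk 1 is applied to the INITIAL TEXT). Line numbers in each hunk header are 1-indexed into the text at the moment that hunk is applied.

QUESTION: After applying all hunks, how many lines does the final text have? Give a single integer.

Answer: 13

Derivation:
Hunk 1: at line 2 remove [ycezv,ejdi,apwj] add [zuy] -> 11 lines: loncc gpnvj zuy gew jjaaw okf jni timzu qvoww fuh hvtq
Hunk 2: at line 3 remove [jjaaw,okf,jni] add [tsrxr,eqhk,spp] -> 11 lines: loncc gpnvj zuy gew tsrxr eqhk spp timzu qvoww fuh hvtq
Hunk 3: at line 8 remove [qvoww] add [hmnn,qle] -> 12 lines: loncc gpnvj zuy gew tsrxr eqhk spp timzu hmnn qle fuh hvtq
Hunk 4: at line 7 remove [hmnn] add [mvog,kgjx] -> 13 lines: loncc gpnvj zuy gew tsrxr eqhk spp timzu mvog kgjx qle fuh hvtq
Final line count: 13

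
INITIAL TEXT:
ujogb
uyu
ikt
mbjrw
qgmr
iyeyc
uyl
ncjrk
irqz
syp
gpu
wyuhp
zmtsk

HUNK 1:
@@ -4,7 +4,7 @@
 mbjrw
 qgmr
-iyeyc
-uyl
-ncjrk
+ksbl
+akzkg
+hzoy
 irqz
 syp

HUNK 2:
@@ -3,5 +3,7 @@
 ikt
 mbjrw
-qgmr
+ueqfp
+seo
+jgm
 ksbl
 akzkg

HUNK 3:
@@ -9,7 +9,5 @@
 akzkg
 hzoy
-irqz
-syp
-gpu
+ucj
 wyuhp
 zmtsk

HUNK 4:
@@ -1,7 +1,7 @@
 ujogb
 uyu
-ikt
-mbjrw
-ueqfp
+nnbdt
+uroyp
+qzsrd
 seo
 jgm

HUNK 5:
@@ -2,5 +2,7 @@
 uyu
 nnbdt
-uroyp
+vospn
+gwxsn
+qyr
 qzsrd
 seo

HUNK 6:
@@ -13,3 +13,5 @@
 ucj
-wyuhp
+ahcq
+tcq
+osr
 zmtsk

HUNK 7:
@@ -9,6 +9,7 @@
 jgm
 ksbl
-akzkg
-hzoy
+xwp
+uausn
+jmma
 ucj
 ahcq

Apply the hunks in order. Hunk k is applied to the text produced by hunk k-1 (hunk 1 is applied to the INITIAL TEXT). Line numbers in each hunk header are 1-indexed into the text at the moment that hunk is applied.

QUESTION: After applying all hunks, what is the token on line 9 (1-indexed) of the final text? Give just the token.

Answer: jgm

Derivation:
Hunk 1: at line 4 remove [iyeyc,uyl,ncjrk] add [ksbl,akzkg,hzoy] -> 13 lines: ujogb uyu ikt mbjrw qgmr ksbl akzkg hzoy irqz syp gpu wyuhp zmtsk
Hunk 2: at line 3 remove [qgmr] add [ueqfp,seo,jgm] -> 15 lines: ujogb uyu ikt mbjrw ueqfp seo jgm ksbl akzkg hzoy irqz syp gpu wyuhp zmtsk
Hunk 3: at line 9 remove [irqz,syp,gpu] add [ucj] -> 13 lines: ujogb uyu ikt mbjrw ueqfp seo jgm ksbl akzkg hzoy ucj wyuhp zmtsk
Hunk 4: at line 1 remove [ikt,mbjrw,ueqfp] add [nnbdt,uroyp,qzsrd] -> 13 lines: ujogb uyu nnbdt uroyp qzsrd seo jgm ksbl akzkg hzoy ucj wyuhp zmtsk
Hunk 5: at line 2 remove [uroyp] add [vospn,gwxsn,qyr] -> 15 lines: ujogb uyu nnbdt vospn gwxsn qyr qzsrd seo jgm ksbl akzkg hzoy ucj wyuhp zmtsk
Hunk 6: at line 13 remove [wyuhp] add [ahcq,tcq,osr] -> 17 lines: ujogb uyu nnbdt vospn gwxsn qyr qzsrd seo jgm ksbl akzkg hzoy ucj ahcq tcq osr zmtsk
Hunk 7: at line 9 remove [akzkg,hzoy] add [xwp,uausn,jmma] -> 18 lines: ujogb uyu nnbdt vospn gwxsn qyr qzsrd seo jgm ksbl xwp uausn jmma ucj ahcq tcq osr zmtsk
Final line 9: jgm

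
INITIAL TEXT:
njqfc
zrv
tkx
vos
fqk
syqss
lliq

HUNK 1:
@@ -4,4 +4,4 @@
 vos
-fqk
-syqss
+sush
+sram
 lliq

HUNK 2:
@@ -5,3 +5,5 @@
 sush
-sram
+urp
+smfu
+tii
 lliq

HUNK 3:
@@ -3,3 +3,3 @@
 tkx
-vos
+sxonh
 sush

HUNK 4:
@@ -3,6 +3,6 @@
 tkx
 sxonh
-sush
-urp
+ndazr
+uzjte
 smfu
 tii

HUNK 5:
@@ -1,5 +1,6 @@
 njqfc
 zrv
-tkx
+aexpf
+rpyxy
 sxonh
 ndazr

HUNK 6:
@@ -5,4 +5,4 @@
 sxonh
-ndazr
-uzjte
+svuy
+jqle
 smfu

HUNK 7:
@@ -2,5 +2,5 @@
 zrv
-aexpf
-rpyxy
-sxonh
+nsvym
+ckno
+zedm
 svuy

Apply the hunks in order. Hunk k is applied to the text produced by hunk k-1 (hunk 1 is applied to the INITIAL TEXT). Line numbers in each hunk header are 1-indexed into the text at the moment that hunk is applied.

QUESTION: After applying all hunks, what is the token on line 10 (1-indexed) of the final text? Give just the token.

Answer: lliq

Derivation:
Hunk 1: at line 4 remove [fqk,syqss] add [sush,sram] -> 7 lines: njqfc zrv tkx vos sush sram lliq
Hunk 2: at line 5 remove [sram] add [urp,smfu,tii] -> 9 lines: njqfc zrv tkx vos sush urp smfu tii lliq
Hunk 3: at line 3 remove [vos] add [sxonh] -> 9 lines: njqfc zrv tkx sxonh sush urp smfu tii lliq
Hunk 4: at line 3 remove [sush,urp] add [ndazr,uzjte] -> 9 lines: njqfc zrv tkx sxonh ndazr uzjte smfu tii lliq
Hunk 5: at line 1 remove [tkx] add [aexpf,rpyxy] -> 10 lines: njqfc zrv aexpf rpyxy sxonh ndazr uzjte smfu tii lliq
Hunk 6: at line 5 remove [ndazr,uzjte] add [svuy,jqle] -> 10 lines: njqfc zrv aexpf rpyxy sxonh svuy jqle smfu tii lliq
Hunk 7: at line 2 remove [aexpf,rpyxy,sxonh] add [nsvym,ckno,zedm] -> 10 lines: njqfc zrv nsvym ckno zedm svuy jqle smfu tii lliq
Final line 10: lliq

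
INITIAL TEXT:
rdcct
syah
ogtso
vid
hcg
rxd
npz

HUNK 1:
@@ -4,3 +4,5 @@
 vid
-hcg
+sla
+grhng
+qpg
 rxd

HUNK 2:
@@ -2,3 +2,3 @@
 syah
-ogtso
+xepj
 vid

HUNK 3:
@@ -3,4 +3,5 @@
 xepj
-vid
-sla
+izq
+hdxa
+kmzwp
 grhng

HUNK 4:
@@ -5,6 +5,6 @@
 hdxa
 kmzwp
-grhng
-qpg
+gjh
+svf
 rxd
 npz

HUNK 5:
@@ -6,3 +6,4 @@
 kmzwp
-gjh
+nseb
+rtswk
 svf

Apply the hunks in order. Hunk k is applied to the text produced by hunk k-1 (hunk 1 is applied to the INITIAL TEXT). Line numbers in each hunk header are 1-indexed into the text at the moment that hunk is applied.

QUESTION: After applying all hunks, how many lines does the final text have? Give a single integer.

Hunk 1: at line 4 remove [hcg] add [sla,grhng,qpg] -> 9 lines: rdcct syah ogtso vid sla grhng qpg rxd npz
Hunk 2: at line 2 remove [ogtso] add [xepj] -> 9 lines: rdcct syah xepj vid sla grhng qpg rxd npz
Hunk 3: at line 3 remove [vid,sla] add [izq,hdxa,kmzwp] -> 10 lines: rdcct syah xepj izq hdxa kmzwp grhng qpg rxd npz
Hunk 4: at line 5 remove [grhng,qpg] add [gjh,svf] -> 10 lines: rdcct syah xepj izq hdxa kmzwp gjh svf rxd npz
Hunk 5: at line 6 remove [gjh] add [nseb,rtswk] -> 11 lines: rdcct syah xepj izq hdxa kmzwp nseb rtswk svf rxd npz
Final line count: 11

Answer: 11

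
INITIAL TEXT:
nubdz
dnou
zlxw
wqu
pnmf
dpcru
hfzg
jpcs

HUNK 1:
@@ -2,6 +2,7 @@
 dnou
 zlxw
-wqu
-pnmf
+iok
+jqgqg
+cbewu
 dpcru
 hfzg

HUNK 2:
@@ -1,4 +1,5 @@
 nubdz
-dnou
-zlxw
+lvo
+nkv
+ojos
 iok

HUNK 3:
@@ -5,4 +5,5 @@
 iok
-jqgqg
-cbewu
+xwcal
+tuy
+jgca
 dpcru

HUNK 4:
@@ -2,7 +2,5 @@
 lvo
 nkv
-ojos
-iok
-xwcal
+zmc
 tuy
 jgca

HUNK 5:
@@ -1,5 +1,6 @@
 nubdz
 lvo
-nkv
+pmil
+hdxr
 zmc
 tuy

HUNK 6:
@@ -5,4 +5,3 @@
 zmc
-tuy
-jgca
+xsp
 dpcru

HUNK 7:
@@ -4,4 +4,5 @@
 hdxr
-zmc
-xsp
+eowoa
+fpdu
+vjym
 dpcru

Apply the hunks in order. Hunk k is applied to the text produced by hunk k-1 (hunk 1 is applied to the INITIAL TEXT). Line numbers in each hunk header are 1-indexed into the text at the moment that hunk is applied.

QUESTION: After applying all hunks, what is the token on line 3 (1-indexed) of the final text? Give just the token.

Answer: pmil

Derivation:
Hunk 1: at line 2 remove [wqu,pnmf] add [iok,jqgqg,cbewu] -> 9 lines: nubdz dnou zlxw iok jqgqg cbewu dpcru hfzg jpcs
Hunk 2: at line 1 remove [dnou,zlxw] add [lvo,nkv,ojos] -> 10 lines: nubdz lvo nkv ojos iok jqgqg cbewu dpcru hfzg jpcs
Hunk 3: at line 5 remove [jqgqg,cbewu] add [xwcal,tuy,jgca] -> 11 lines: nubdz lvo nkv ojos iok xwcal tuy jgca dpcru hfzg jpcs
Hunk 4: at line 2 remove [ojos,iok,xwcal] add [zmc] -> 9 lines: nubdz lvo nkv zmc tuy jgca dpcru hfzg jpcs
Hunk 5: at line 1 remove [nkv] add [pmil,hdxr] -> 10 lines: nubdz lvo pmil hdxr zmc tuy jgca dpcru hfzg jpcs
Hunk 6: at line 5 remove [tuy,jgca] add [xsp] -> 9 lines: nubdz lvo pmil hdxr zmc xsp dpcru hfzg jpcs
Hunk 7: at line 4 remove [zmc,xsp] add [eowoa,fpdu,vjym] -> 10 lines: nubdz lvo pmil hdxr eowoa fpdu vjym dpcru hfzg jpcs
Final line 3: pmil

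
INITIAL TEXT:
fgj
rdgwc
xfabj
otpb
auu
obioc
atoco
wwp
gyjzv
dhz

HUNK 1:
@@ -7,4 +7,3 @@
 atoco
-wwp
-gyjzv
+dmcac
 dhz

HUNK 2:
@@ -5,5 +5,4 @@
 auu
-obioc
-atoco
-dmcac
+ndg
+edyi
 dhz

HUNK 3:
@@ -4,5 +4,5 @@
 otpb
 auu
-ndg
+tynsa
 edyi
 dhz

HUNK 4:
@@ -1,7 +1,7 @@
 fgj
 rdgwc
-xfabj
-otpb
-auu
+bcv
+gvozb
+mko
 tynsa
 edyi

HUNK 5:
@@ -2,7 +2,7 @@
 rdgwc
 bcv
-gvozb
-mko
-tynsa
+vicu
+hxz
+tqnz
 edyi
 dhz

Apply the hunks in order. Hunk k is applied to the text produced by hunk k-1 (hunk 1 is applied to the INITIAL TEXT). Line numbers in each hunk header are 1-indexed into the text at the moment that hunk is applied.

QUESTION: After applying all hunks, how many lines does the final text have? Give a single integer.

Hunk 1: at line 7 remove [wwp,gyjzv] add [dmcac] -> 9 lines: fgj rdgwc xfabj otpb auu obioc atoco dmcac dhz
Hunk 2: at line 5 remove [obioc,atoco,dmcac] add [ndg,edyi] -> 8 lines: fgj rdgwc xfabj otpb auu ndg edyi dhz
Hunk 3: at line 4 remove [ndg] add [tynsa] -> 8 lines: fgj rdgwc xfabj otpb auu tynsa edyi dhz
Hunk 4: at line 1 remove [xfabj,otpb,auu] add [bcv,gvozb,mko] -> 8 lines: fgj rdgwc bcv gvozb mko tynsa edyi dhz
Hunk 5: at line 2 remove [gvozb,mko,tynsa] add [vicu,hxz,tqnz] -> 8 lines: fgj rdgwc bcv vicu hxz tqnz edyi dhz
Final line count: 8

Answer: 8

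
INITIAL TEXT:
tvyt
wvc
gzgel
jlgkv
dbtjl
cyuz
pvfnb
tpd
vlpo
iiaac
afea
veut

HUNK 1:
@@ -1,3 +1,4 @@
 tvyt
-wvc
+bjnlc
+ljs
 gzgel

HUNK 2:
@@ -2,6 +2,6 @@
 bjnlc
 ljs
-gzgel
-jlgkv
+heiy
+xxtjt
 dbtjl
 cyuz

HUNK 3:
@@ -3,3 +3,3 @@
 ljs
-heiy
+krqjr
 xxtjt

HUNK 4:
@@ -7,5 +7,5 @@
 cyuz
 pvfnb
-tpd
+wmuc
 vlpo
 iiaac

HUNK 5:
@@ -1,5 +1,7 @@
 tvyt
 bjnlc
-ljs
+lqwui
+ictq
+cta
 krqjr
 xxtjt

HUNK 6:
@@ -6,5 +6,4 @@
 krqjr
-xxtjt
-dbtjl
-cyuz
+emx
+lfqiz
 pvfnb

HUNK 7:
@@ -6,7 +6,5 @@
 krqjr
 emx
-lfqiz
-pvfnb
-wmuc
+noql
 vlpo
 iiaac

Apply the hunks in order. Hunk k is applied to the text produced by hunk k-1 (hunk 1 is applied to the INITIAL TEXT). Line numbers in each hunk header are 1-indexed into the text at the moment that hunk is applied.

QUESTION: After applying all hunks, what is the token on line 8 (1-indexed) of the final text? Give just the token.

Answer: noql

Derivation:
Hunk 1: at line 1 remove [wvc] add [bjnlc,ljs] -> 13 lines: tvyt bjnlc ljs gzgel jlgkv dbtjl cyuz pvfnb tpd vlpo iiaac afea veut
Hunk 2: at line 2 remove [gzgel,jlgkv] add [heiy,xxtjt] -> 13 lines: tvyt bjnlc ljs heiy xxtjt dbtjl cyuz pvfnb tpd vlpo iiaac afea veut
Hunk 3: at line 3 remove [heiy] add [krqjr] -> 13 lines: tvyt bjnlc ljs krqjr xxtjt dbtjl cyuz pvfnb tpd vlpo iiaac afea veut
Hunk 4: at line 7 remove [tpd] add [wmuc] -> 13 lines: tvyt bjnlc ljs krqjr xxtjt dbtjl cyuz pvfnb wmuc vlpo iiaac afea veut
Hunk 5: at line 1 remove [ljs] add [lqwui,ictq,cta] -> 15 lines: tvyt bjnlc lqwui ictq cta krqjr xxtjt dbtjl cyuz pvfnb wmuc vlpo iiaac afea veut
Hunk 6: at line 6 remove [xxtjt,dbtjl,cyuz] add [emx,lfqiz] -> 14 lines: tvyt bjnlc lqwui ictq cta krqjr emx lfqiz pvfnb wmuc vlpo iiaac afea veut
Hunk 7: at line 6 remove [lfqiz,pvfnb,wmuc] add [noql] -> 12 lines: tvyt bjnlc lqwui ictq cta krqjr emx noql vlpo iiaac afea veut
Final line 8: noql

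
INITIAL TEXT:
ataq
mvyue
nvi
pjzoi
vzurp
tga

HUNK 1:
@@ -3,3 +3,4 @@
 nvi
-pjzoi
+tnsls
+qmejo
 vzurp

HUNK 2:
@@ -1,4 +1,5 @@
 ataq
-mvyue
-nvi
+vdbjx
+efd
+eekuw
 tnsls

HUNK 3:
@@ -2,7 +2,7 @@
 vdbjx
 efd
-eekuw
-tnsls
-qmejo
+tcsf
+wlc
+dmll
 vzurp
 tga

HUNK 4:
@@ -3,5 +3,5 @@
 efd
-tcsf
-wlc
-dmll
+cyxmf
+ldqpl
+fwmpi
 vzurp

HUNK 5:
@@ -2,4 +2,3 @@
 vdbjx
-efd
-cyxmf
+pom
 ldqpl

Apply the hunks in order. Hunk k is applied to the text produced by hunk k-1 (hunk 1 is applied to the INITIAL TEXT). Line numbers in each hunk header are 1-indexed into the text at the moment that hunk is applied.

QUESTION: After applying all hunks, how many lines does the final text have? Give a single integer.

Hunk 1: at line 3 remove [pjzoi] add [tnsls,qmejo] -> 7 lines: ataq mvyue nvi tnsls qmejo vzurp tga
Hunk 2: at line 1 remove [mvyue,nvi] add [vdbjx,efd,eekuw] -> 8 lines: ataq vdbjx efd eekuw tnsls qmejo vzurp tga
Hunk 3: at line 2 remove [eekuw,tnsls,qmejo] add [tcsf,wlc,dmll] -> 8 lines: ataq vdbjx efd tcsf wlc dmll vzurp tga
Hunk 4: at line 3 remove [tcsf,wlc,dmll] add [cyxmf,ldqpl,fwmpi] -> 8 lines: ataq vdbjx efd cyxmf ldqpl fwmpi vzurp tga
Hunk 5: at line 2 remove [efd,cyxmf] add [pom] -> 7 lines: ataq vdbjx pom ldqpl fwmpi vzurp tga
Final line count: 7

Answer: 7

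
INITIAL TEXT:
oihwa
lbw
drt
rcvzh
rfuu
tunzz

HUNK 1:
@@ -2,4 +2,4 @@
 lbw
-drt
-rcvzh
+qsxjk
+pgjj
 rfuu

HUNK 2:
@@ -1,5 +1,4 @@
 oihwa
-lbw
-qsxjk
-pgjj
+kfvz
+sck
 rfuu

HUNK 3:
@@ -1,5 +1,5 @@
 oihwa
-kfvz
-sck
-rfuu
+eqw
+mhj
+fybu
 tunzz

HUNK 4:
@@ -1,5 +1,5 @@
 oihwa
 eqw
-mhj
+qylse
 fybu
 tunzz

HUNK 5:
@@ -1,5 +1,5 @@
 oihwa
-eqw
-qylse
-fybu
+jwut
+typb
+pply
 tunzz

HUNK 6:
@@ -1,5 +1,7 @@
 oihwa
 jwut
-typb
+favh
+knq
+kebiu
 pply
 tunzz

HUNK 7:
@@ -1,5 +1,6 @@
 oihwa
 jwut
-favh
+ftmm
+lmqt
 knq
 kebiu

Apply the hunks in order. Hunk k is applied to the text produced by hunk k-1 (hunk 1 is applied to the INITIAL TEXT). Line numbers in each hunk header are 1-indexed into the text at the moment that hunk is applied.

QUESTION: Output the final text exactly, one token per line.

Hunk 1: at line 2 remove [drt,rcvzh] add [qsxjk,pgjj] -> 6 lines: oihwa lbw qsxjk pgjj rfuu tunzz
Hunk 2: at line 1 remove [lbw,qsxjk,pgjj] add [kfvz,sck] -> 5 lines: oihwa kfvz sck rfuu tunzz
Hunk 3: at line 1 remove [kfvz,sck,rfuu] add [eqw,mhj,fybu] -> 5 lines: oihwa eqw mhj fybu tunzz
Hunk 4: at line 1 remove [mhj] add [qylse] -> 5 lines: oihwa eqw qylse fybu tunzz
Hunk 5: at line 1 remove [eqw,qylse,fybu] add [jwut,typb,pply] -> 5 lines: oihwa jwut typb pply tunzz
Hunk 6: at line 1 remove [typb] add [favh,knq,kebiu] -> 7 lines: oihwa jwut favh knq kebiu pply tunzz
Hunk 7: at line 1 remove [favh] add [ftmm,lmqt] -> 8 lines: oihwa jwut ftmm lmqt knq kebiu pply tunzz

Answer: oihwa
jwut
ftmm
lmqt
knq
kebiu
pply
tunzz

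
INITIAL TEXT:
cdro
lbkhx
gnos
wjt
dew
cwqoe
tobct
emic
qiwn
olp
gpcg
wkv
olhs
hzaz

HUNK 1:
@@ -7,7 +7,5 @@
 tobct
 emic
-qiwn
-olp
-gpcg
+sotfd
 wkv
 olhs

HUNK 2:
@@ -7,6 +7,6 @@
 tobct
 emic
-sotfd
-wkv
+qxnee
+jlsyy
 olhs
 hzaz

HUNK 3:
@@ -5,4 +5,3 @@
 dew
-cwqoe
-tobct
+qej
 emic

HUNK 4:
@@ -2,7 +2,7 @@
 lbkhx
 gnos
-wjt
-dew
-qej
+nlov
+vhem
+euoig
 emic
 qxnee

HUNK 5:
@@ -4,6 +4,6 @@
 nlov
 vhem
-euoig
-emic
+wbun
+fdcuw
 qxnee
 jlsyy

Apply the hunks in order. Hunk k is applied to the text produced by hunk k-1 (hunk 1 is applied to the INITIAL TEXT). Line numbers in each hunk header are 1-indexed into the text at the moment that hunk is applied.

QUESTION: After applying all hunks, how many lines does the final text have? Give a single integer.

Answer: 11

Derivation:
Hunk 1: at line 7 remove [qiwn,olp,gpcg] add [sotfd] -> 12 lines: cdro lbkhx gnos wjt dew cwqoe tobct emic sotfd wkv olhs hzaz
Hunk 2: at line 7 remove [sotfd,wkv] add [qxnee,jlsyy] -> 12 lines: cdro lbkhx gnos wjt dew cwqoe tobct emic qxnee jlsyy olhs hzaz
Hunk 3: at line 5 remove [cwqoe,tobct] add [qej] -> 11 lines: cdro lbkhx gnos wjt dew qej emic qxnee jlsyy olhs hzaz
Hunk 4: at line 2 remove [wjt,dew,qej] add [nlov,vhem,euoig] -> 11 lines: cdro lbkhx gnos nlov vhem euoig emic qxnee jlsyy olhs hzaz
Hunk 5: at line 4 remove [euoig,emic] add [wbun,fdcuw] -> 11 lines: cdro lbkhx gnos nlov vhem wbun fdcuw qxnee jlsyy olhs hzaz
Final line count: 11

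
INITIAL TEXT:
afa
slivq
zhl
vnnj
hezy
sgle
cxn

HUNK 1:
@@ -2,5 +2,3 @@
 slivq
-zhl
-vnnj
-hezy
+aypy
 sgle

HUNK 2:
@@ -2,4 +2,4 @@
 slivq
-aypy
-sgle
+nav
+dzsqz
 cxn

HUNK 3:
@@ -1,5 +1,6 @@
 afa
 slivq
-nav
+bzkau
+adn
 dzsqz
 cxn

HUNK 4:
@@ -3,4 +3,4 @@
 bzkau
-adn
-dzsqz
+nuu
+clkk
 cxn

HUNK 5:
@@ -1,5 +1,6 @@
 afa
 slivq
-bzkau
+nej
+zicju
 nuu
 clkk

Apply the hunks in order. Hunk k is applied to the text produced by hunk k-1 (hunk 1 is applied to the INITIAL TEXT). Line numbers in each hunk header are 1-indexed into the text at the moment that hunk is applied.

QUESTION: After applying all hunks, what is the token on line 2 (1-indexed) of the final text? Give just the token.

Hunk 1: at line 2 remove [zhl,vnnj,hezy] add [aypy] -> 5 lines: afa slivq aypy sgle cxn
Hunk 2: at line 2 remove [aypy,sgle] add [nav,dzsqz] -> 5 lines: afa slivq nav dzsqz cxn
Hunk 3: at line 1 remove [nav] add [bzkau,adn] -> 6 lines: afa slivq bzkau adn dzsqz cxn
Hunk 4: at line 3 remove [adn,dzsqz] add [nuu,clkk] -> 6 lines: afa slivq bzkau nuu clkk cxn
Hunk 5: at line 1 remove [bzkau] add [nej,zicju] -> 7 lines: afa slivq nej zicju nuu clkk cxn
Final line 2: slivq

Answer: slivq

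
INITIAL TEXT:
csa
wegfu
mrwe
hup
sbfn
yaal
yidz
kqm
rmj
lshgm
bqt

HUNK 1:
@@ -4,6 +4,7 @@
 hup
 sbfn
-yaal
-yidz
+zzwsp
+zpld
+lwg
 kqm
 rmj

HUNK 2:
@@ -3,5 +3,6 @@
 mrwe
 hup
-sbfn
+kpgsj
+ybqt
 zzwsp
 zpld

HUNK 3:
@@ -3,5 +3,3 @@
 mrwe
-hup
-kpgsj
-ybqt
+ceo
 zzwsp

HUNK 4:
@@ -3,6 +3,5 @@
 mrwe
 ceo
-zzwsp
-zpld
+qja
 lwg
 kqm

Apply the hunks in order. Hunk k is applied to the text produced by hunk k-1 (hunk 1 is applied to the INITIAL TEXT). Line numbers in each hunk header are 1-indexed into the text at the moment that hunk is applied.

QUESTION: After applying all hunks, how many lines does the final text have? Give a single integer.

Hunk 1: at line 4 remove [yaal,yidz] add [zzwsp,zpld,lwg] -> 12 lines: csa wegfu mrwe hup sbfn zzwsp zpld lwg kqm rmj lshgm bqt
Hunk 2: at line 3 remove [sbfn] add [kpgsj,ybqt] -> 13 lines: csa wegfu mrwe hup kpgsj ybqt zzwsp zpld lwg kqm rmj lshgm bqt
Hunk 3: at line 3 remove [hup,kpgsj,ybqt] add [ceo] -> 11 lines: csa wegfu mrwe ceo zzwsp zpld lwg kqm rmj lshgm bqt
Hunk 4: at line 3 remove [zzwsp,zpld] add [qja] -> 10 lines: csa wegfu mrwe ceo qja lwg kqm rmj lshgm bqt
Final line count: 10

Answer: 10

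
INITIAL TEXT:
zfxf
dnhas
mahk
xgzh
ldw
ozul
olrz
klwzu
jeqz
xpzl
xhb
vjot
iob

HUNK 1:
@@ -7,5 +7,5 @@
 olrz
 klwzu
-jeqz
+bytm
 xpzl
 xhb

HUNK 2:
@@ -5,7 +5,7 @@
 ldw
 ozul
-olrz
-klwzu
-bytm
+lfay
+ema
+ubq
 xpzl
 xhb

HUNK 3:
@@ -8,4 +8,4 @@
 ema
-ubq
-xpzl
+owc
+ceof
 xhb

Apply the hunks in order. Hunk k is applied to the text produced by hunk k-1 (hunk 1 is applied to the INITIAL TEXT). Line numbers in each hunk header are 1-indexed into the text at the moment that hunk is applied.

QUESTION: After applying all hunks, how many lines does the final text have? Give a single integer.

Hunk 1: at line 7 remove [jeqz] add [bytm] -> 13 lines: zfxf dnhas mahk xgzh ldw ozul olrz klwzu bytm xpzl xhb vjot iob
Hunk 2: at line 5 remove [olrz,klwzu,bytm] add [lfay,ema,ubq] -> 13 lines: zfxf dnhas mahk xgzh ldw ozul lfay ema ubq xpzl xhb vjot iob
Hunk 3: at line 8 remove [ubq,xpzl] add [owc,ceof] -> 13 lines: zfxf dnhas mahk xgzh ldw ozul lfay ema owc ceof xhb vjot iob
Final line count: 13

Answer: 13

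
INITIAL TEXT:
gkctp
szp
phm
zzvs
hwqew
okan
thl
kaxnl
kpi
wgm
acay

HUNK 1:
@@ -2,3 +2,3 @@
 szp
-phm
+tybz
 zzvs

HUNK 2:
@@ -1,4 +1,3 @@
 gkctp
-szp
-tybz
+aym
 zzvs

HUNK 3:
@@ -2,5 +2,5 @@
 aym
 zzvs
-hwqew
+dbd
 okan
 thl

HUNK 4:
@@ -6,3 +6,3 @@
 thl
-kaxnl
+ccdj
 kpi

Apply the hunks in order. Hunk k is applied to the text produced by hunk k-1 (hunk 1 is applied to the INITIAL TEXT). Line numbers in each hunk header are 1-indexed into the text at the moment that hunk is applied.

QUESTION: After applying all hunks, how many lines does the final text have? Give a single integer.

Hunk 1: at line 2 remove [phm] add [tybz] -> 11 lines: gkctp szp tybz zzvs hwqew okan thl kaxnl kpi wgm acay
Hunk 2: at line 1 remove [szp,tybz] add [aym] -> 10 lines: gkctp aym zzvs hwqew okan thl kaxnl kpi wgm acay
Hunk 3: at line 2 remove [hwqew] add [dbd] -> 10 lines: gkctp aym zzvs dbd okan thl kaxnl kpi wgm acay
Hunk 4: at line 6 remove [kaxnl] add [ccdj] -> 10 lines: gkctp aym zzvs dbd okan thl ccdj kpi wgm acay
Final line count: 10

Answer: 10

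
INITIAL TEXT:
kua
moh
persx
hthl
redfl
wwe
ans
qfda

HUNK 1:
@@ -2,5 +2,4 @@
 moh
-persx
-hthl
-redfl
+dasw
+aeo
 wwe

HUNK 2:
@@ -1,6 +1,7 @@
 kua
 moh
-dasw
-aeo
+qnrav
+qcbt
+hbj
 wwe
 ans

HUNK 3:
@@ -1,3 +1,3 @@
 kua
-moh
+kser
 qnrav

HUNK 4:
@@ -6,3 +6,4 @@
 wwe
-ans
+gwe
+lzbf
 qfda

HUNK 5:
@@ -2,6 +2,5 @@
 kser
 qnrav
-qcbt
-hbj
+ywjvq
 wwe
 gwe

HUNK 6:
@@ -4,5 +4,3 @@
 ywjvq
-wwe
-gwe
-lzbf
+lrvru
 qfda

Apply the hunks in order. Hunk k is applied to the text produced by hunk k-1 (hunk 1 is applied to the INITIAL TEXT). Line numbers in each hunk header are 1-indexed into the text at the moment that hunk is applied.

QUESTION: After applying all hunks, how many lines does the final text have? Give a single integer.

Hunk 1: at line 2 remove [persx,hthl,redfl] add [dasw,aeo] -> 7 lines: kua moh dasw aeo wwe ans qfda
Hunk 2: at line 1 remove [dasw,aeo] add [qnrav,qcbt,hbj] -> 8 lines: kua moh qnrav qcbt hbj wwe ans qfda
Hunk 3: at line 1 remove [moh] add [kser] -> 8 lines: kua kser qnrav qcbt hbj wwe ans qfda
Hunk 4: at line 6 remove [ans] add [gwe,lzbf] -> 9 lines: kua kser qnrav qcbt hbj wwe gwe lzbf qfda
Hunk 5: at line 2 remove [qcbt,hbj] add [ywjvq] -> 8 lines: kua kser qnrav ywjvq wwe gwe lzbf qfda
Hunk 6: at line 4 remove [wwe,gwe,lzbf] add [lrvru] -> 6 lines: kua kser qnrav ywjvq lrvru qfda
Final line count: 6

Answer: 6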